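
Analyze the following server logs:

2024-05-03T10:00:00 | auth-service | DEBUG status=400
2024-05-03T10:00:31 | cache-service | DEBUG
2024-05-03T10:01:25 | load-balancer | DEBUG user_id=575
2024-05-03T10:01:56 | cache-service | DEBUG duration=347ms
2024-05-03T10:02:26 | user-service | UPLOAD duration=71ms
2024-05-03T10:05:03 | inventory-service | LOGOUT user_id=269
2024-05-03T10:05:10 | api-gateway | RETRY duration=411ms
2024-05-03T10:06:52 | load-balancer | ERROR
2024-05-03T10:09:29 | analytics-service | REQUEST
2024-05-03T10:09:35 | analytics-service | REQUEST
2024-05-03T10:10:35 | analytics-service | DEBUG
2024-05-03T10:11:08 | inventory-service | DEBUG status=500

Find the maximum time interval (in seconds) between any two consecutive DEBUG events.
519

To find the longest gap:

1. Extract all DEBUG events in chronological order
2. Calculate time differences between consecutive events
3. Find the maximum difference
4. Longest gap: 519 seconds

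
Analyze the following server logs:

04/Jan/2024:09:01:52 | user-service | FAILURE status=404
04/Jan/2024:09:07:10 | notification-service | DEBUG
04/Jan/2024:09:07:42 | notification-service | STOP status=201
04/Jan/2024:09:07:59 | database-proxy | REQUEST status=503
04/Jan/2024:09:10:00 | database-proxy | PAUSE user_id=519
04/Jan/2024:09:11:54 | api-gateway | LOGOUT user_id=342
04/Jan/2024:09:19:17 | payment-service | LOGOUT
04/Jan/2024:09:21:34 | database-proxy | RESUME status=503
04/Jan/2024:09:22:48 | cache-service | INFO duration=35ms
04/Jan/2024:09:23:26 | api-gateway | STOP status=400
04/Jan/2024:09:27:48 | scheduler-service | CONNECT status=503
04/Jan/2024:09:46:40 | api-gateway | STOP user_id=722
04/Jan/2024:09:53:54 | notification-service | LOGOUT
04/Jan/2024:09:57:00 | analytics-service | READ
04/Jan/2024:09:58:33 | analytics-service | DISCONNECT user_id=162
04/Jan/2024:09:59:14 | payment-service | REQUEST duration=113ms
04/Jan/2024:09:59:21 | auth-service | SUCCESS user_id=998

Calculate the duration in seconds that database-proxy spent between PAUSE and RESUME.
694

To calculate state duration:

1. Find PAUSE event for database-proxy: 04/Jan/2024:09:10:00
2. Find RESUME event for database-proxy: 04/Jan/2024:09:21:34
3. Calculate duration: 04/Jan/2024:09:21:34 - 04/Jan/2024:09:10:00 = 694 seconds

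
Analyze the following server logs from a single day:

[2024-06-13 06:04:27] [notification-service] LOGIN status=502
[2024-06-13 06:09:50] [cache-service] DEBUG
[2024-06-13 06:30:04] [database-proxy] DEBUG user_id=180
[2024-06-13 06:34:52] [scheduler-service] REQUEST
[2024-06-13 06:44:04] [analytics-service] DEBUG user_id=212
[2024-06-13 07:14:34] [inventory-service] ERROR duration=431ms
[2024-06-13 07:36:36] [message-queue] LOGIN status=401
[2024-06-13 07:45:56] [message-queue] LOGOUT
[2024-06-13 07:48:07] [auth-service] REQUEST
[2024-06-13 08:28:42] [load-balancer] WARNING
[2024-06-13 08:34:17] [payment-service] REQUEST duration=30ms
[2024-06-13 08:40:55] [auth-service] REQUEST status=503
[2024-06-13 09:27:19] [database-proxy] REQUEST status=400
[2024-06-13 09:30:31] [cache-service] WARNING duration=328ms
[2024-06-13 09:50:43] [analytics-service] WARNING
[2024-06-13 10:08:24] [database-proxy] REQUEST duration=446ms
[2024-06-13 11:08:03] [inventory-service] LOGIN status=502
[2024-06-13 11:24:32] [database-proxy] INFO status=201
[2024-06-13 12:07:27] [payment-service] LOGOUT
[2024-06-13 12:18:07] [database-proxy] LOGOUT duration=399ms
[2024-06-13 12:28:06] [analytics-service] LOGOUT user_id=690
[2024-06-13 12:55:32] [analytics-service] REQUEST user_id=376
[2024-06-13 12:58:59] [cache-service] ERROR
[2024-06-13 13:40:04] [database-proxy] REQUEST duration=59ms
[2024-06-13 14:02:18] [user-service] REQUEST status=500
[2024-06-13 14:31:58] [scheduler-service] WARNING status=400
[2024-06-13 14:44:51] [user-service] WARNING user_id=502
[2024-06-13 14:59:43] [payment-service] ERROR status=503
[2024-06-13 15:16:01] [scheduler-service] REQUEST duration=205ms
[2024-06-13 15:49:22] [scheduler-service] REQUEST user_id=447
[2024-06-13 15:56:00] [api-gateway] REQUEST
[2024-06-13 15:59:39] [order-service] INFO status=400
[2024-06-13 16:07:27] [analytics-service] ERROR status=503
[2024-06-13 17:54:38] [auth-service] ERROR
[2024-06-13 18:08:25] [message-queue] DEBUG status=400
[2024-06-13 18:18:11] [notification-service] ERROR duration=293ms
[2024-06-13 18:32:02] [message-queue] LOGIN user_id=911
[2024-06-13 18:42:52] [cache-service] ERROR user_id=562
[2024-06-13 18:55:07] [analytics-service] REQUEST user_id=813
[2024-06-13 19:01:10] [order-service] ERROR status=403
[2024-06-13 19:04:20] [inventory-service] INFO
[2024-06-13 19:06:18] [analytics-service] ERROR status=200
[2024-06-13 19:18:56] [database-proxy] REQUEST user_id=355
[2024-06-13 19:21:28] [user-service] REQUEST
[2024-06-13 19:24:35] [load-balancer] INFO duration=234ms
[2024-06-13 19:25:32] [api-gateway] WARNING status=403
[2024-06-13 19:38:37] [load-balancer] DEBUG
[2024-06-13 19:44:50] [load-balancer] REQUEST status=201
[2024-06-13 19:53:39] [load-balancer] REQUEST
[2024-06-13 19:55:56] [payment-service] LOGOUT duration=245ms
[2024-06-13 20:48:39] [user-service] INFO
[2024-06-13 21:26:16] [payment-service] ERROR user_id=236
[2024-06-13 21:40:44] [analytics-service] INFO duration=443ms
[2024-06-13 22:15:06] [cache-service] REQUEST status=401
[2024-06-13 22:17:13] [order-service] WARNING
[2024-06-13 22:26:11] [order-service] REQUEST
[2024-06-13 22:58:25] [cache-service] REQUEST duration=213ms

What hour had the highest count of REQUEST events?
19

To find the peak hour:

1. Group all REQUEST events by hour
2. Count events in each hour
3. Find hour with maximum count
4. Peak hour: 19 (with 4 events)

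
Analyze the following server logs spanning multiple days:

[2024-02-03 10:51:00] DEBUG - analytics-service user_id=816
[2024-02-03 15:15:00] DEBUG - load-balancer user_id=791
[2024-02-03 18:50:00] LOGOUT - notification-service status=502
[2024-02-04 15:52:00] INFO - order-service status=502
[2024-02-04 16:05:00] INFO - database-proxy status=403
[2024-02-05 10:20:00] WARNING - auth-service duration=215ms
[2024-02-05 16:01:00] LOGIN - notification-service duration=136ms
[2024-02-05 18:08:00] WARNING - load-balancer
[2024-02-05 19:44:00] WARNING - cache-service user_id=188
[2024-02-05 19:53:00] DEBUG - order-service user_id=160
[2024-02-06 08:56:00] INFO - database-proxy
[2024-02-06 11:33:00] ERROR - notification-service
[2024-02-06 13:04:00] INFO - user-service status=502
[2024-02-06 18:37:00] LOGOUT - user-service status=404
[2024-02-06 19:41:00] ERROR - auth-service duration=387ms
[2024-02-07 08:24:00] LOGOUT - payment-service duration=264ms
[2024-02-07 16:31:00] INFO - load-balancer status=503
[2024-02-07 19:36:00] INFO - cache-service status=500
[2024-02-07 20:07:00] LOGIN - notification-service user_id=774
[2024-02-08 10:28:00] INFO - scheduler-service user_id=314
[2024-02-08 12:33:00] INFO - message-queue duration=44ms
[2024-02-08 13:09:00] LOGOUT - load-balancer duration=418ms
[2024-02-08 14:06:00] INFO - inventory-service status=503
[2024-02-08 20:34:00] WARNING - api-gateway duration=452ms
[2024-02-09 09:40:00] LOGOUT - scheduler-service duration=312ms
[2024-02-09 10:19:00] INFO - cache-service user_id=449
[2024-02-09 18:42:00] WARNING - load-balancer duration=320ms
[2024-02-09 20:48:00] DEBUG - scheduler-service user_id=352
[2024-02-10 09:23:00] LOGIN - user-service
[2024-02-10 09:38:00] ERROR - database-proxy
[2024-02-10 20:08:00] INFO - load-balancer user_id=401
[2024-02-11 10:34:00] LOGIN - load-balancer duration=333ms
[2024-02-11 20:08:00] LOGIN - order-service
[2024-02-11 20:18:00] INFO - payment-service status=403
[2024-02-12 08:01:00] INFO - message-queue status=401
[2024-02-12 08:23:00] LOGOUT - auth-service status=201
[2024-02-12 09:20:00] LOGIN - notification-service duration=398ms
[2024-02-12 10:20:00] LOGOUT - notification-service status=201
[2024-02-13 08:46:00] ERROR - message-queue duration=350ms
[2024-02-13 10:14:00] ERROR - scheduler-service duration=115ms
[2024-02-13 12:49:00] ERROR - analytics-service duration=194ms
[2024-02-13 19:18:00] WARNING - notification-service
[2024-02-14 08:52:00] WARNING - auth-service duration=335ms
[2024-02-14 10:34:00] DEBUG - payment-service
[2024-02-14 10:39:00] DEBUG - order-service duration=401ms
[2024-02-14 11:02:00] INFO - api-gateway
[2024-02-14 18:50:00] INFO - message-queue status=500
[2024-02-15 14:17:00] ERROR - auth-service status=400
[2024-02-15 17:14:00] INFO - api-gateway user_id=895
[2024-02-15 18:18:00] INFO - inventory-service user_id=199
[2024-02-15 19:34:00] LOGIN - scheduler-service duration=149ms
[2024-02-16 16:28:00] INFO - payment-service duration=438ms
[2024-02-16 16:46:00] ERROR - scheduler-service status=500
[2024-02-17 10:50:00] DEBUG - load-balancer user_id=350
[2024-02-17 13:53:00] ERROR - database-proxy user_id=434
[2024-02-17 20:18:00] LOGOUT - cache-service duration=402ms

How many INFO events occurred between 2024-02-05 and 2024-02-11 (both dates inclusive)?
10

To filter by date range:

1. Date range: 2024-02-05 through 2024-02-11, both dates inclusive
2. Filter for INFO events whose date falls in this range
3. Count matching events: 10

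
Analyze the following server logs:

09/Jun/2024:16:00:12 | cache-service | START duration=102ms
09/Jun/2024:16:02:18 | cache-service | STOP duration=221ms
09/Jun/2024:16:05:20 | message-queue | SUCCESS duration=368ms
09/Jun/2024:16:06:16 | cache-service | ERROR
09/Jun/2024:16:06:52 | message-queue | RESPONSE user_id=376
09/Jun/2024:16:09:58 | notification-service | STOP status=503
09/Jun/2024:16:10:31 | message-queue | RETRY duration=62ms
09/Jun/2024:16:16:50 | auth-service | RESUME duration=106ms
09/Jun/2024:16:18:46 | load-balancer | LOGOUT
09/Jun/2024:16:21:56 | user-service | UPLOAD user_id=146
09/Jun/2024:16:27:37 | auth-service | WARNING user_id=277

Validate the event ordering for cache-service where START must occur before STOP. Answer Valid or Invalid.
Valid

To validate ordering:

1. Required order: START → STOP
2. Rule: START must occur before STOP
3. Check actual order of events for cache-service
4. Result: Valid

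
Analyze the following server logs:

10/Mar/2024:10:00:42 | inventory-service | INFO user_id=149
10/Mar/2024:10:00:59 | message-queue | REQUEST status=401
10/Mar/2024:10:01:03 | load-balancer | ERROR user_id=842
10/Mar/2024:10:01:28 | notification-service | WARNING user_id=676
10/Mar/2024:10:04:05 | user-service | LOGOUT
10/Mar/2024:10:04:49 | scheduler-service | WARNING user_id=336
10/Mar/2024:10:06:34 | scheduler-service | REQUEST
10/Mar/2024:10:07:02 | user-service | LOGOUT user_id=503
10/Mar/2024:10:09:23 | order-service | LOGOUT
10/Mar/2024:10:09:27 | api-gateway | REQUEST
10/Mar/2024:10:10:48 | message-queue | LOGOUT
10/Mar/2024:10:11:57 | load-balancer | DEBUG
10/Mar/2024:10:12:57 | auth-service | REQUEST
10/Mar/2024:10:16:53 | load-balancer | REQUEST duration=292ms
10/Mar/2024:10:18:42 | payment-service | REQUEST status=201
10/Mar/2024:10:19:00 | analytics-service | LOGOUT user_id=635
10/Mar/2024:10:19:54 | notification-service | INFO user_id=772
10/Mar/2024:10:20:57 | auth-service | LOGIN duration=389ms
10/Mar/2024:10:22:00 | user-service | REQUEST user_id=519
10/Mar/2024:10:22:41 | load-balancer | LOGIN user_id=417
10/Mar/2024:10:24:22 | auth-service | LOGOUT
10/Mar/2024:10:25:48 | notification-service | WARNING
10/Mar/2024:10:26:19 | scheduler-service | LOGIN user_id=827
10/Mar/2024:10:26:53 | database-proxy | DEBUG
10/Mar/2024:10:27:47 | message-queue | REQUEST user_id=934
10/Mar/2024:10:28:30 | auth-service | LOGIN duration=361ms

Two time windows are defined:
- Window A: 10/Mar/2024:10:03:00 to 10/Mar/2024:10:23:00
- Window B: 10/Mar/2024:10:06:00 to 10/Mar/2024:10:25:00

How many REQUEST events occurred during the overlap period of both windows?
6

To find overlap events:

1. Window A: 10/Mar/2024:10:03:00 to 10/Mar/2024:10:23:00
2. Window B: 10/Mar/2024:10:06:00 to 10/Mar/2024:10:25:00
3. Overlap period: 10/Mar/2024:10:06:00 to 10/Mar/2024:10:23:00
4. Count REQUEST events in overlap: 6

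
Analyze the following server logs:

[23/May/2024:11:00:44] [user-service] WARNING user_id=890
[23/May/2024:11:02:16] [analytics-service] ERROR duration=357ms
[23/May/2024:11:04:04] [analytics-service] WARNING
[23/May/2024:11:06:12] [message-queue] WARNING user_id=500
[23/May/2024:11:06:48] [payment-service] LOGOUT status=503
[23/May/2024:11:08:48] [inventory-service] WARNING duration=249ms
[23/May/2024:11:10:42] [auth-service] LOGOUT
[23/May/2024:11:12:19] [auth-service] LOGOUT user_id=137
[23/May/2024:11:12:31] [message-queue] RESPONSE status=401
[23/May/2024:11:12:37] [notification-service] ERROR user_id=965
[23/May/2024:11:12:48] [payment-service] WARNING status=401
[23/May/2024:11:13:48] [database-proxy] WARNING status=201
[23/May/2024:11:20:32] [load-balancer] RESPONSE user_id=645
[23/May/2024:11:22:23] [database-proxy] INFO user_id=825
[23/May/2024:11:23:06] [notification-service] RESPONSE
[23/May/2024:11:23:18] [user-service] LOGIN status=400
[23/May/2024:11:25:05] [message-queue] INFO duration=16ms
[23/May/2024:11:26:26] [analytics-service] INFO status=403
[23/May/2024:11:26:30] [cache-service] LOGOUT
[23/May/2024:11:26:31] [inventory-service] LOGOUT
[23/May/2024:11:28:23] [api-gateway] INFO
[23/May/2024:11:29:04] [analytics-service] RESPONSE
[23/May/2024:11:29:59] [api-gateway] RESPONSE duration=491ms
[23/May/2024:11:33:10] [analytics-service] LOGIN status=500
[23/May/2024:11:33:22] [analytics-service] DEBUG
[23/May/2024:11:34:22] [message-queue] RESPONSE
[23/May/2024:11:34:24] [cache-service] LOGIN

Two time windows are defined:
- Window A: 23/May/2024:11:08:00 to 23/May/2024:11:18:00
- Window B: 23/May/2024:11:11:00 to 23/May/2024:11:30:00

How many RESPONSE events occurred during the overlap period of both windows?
1

To find overlap events:

1. Window A: 23/May/2024:11:08:00 to 23/May/2024:11:18:00
2. Window B: 23/May/2024:11:11:00 to 23/May/2024:11:30:00
3. Overlap period: 23/May/2024:11:11:00 to 23/May/2024:11:18:00
4. Count RESPONSE events in overlap: 1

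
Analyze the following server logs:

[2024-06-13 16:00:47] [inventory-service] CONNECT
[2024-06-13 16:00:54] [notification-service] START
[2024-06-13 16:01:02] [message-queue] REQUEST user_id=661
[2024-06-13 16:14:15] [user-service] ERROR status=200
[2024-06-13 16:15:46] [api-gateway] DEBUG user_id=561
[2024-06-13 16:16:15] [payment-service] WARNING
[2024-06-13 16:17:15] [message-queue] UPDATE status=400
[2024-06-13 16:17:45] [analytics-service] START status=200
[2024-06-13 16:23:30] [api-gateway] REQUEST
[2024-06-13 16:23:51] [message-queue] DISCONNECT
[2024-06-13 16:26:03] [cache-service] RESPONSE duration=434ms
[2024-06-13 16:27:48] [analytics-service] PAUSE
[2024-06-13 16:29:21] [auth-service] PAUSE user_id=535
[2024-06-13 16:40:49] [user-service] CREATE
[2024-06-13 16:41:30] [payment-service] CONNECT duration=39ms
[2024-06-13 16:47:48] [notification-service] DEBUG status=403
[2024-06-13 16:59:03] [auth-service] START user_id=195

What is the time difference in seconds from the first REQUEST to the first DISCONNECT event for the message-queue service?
1369

To find the time between events:

1. Locate the first REQUEST event for message-queue: 2024-06-13 16:01:02
2. Locate the first DISCONNECT event for message-queue: 2024-06-13 16:23:51
3. Calculate the difference: 2024-06-13 16:23:51 - 2024-06-13 16:01:02 = 1369 seconds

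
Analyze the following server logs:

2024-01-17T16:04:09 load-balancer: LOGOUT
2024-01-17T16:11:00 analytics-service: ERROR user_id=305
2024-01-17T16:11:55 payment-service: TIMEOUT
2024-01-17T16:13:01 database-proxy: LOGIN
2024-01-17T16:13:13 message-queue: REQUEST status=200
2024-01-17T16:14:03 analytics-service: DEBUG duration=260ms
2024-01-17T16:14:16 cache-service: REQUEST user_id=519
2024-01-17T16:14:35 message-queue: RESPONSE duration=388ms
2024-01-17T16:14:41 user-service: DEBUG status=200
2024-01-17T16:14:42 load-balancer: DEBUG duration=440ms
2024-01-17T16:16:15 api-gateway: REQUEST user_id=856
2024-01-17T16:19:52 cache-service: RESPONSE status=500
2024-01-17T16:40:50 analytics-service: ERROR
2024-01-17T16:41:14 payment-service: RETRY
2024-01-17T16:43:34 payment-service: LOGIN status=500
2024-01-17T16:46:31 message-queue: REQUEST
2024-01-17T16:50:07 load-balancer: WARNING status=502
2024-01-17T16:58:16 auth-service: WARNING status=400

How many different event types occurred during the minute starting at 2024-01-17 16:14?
3

To count unique event types:

1. Filter events in the minute starting at 2024-01-17 16:14
2. Extract event types from matching entries
3. Count unique types: 3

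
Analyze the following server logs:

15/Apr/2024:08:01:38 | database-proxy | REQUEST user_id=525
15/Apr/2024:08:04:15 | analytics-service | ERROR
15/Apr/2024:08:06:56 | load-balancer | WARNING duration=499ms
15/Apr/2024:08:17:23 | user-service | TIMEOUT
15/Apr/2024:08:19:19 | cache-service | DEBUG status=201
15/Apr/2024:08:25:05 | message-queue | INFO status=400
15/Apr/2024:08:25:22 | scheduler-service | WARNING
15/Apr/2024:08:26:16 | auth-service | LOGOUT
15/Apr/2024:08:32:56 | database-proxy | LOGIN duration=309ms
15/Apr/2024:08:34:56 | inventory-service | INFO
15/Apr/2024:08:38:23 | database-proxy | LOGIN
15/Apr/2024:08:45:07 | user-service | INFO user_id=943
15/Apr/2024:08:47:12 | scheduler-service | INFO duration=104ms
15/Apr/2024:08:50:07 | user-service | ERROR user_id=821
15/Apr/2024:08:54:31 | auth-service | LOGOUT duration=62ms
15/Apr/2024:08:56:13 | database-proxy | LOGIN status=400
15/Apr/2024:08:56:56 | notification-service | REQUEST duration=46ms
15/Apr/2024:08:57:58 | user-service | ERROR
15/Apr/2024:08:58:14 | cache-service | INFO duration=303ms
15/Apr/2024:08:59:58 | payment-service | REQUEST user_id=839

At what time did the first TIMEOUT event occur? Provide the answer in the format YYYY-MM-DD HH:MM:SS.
2024-04-15 08:17:23

To find the first event:

1. Filter for all TIMEOUT events
2. Sort by timestamp
3. Select the first one
4. Timestamp: 2024-04-15 08:17:23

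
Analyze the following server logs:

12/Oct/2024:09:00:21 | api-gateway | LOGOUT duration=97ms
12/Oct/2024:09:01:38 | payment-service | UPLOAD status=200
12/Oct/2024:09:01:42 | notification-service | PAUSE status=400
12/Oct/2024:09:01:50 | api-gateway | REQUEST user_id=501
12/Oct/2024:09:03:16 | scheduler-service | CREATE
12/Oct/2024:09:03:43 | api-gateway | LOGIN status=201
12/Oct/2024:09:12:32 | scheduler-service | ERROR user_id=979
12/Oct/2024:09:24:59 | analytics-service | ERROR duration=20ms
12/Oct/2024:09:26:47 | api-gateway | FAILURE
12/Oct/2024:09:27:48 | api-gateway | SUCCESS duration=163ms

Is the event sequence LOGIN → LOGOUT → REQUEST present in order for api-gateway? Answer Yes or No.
No

To verify sequence order:

1. Find all events in sequence LOGIN → LOGOUT → REQUEST for api-gateway
2. Extract their timestamps
3. Check if timestamps are in ascending order
4. Result: No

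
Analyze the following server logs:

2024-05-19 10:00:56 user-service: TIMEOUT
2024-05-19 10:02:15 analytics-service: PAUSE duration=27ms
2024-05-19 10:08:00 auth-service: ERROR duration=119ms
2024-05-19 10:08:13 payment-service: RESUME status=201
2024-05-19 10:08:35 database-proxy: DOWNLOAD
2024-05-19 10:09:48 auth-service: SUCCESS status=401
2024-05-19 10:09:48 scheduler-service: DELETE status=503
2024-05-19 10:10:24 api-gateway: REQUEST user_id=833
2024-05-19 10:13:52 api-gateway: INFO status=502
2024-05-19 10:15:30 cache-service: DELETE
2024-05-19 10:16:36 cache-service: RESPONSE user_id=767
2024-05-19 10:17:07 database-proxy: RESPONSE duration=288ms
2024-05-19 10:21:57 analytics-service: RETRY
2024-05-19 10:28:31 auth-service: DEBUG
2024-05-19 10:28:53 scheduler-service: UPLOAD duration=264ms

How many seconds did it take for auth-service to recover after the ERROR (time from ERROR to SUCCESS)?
108

To calculate recovery time:

1. Find ERROR event for auth-service: 2024-05-19 10:08:00
2. Find next SUCCESS event for auth-service: 2024-05-19 10:09:48
3. Recovery time: 2024-05-19 10:09:48 - 2024-05-19 10:08:00 = 108 seconds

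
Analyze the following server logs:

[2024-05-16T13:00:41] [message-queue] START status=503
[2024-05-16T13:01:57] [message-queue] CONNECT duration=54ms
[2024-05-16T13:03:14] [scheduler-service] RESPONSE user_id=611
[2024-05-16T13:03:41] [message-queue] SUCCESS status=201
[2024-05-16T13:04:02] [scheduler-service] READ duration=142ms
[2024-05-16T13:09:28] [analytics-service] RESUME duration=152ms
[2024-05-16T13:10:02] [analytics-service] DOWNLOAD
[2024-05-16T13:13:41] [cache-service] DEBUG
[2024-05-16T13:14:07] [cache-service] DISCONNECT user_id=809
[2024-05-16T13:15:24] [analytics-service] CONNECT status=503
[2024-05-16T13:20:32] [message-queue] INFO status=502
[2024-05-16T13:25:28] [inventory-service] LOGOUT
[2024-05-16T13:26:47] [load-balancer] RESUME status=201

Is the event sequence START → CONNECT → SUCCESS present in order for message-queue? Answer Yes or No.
Yes

To verify sequence order:

1. Find all events in sequence START → CONNECT → SUCCESS for message-queue
2. Extract their timestamps
3. Check if timestamps are in ascending order
4. Result: Yes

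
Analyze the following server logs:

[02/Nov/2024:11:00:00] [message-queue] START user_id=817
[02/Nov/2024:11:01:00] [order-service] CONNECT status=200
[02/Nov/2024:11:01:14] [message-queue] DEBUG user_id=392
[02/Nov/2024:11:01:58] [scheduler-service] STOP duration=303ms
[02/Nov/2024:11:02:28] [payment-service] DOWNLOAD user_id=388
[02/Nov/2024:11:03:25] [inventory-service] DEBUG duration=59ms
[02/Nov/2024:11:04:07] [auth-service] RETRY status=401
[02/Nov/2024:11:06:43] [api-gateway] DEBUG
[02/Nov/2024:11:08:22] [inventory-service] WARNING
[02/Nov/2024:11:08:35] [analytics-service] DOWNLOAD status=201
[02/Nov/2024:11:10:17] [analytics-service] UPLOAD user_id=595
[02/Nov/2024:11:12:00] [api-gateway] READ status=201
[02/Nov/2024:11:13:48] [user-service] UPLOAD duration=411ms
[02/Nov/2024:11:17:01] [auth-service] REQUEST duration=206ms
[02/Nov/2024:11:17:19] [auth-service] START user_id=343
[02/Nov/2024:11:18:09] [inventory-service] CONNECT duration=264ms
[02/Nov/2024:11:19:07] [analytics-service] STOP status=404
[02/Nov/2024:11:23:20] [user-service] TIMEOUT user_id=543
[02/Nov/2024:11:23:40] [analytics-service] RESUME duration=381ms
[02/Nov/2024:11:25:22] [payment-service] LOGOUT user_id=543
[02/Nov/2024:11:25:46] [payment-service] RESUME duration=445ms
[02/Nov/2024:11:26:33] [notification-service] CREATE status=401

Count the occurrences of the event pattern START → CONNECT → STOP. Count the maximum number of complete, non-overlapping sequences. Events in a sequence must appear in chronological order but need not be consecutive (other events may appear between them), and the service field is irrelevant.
2

To count sequences:

1. Look for pattern: START → CONNECT → STOP
2. Greedily scan the log in chronological order, matching each sequence element in turn (ignoring service)
3. Each time the full pattern completes, increment the count and restart matching from the next event
4. Complete non-overlapping sequences found: 2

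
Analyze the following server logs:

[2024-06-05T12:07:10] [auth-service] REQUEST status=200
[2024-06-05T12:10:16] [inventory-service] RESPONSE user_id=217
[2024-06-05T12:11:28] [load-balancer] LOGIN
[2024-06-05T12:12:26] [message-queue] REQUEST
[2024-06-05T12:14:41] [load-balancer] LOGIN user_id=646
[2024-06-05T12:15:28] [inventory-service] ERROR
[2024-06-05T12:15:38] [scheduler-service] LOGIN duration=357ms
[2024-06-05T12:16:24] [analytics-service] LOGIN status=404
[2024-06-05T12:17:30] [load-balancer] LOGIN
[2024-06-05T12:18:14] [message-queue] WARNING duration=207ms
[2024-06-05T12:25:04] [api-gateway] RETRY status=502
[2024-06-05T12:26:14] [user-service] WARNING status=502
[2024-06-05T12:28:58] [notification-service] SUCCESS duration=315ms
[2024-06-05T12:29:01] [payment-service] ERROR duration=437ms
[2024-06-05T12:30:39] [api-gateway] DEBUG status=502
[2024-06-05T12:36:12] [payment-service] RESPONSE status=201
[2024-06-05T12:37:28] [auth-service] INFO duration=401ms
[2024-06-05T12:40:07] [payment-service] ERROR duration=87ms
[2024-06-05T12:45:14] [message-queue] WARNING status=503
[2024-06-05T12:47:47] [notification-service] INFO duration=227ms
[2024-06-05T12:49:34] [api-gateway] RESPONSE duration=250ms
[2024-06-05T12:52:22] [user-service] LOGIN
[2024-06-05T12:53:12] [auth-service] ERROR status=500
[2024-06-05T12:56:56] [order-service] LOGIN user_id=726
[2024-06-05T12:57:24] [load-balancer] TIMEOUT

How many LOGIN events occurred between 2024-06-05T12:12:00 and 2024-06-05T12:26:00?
4

To count events in the time window:

1. Window boundaries: 2024-06-05T12:12:00 to 2024-06-05T12:26:00
2. Filter for LOGIN events within this window
3. Count matching events: 4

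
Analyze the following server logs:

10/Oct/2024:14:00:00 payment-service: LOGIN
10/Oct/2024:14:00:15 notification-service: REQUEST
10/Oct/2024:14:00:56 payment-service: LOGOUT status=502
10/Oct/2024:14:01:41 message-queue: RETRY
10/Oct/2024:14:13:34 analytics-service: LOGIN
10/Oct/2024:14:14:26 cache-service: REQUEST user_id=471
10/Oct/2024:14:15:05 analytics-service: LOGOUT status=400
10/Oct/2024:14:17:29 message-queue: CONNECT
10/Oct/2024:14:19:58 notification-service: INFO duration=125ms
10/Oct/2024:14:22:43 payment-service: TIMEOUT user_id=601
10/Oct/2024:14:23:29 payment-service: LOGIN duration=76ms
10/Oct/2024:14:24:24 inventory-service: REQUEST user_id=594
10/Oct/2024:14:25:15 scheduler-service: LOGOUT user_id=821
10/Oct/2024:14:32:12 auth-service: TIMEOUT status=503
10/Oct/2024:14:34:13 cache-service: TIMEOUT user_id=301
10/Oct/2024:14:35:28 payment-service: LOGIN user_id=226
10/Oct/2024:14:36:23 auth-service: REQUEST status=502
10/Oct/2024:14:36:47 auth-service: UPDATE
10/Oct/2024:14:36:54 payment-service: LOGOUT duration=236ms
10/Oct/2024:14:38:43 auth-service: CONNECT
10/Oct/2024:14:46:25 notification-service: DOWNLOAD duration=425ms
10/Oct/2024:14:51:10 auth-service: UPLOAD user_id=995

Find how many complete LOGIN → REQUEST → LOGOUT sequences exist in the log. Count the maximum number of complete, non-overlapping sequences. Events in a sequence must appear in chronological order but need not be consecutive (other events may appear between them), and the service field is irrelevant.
4

To count sequences:

1. Look for pattern: LOGIN → REQUEST → LOGOUT
2. Greedily scan the log in chronological order, matching each sequence element in turn (ignoring service)
3. Each time the full pattern completes, increment the count and restart matching from the next event
4. Complete non-overlapping sequences found: 4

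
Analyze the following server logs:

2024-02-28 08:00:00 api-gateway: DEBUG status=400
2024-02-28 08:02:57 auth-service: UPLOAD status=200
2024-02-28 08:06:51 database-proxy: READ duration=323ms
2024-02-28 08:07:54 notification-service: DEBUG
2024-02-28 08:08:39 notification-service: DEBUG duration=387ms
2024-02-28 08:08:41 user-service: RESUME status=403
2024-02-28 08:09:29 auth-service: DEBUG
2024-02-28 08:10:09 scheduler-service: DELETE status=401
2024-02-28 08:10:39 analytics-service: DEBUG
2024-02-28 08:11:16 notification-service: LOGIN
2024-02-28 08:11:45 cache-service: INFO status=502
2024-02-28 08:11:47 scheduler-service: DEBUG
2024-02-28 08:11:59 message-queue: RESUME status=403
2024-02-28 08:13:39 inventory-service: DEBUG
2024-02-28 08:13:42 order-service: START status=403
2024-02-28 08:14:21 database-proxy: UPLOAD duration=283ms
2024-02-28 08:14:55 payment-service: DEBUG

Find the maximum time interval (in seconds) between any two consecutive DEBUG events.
474

To find the longest gap:

1. Extract all DEBUG events in chronological order
2. Calculate time differences between consecutive events
3. Find the maximum difference
4. Longest gap: 474 seconds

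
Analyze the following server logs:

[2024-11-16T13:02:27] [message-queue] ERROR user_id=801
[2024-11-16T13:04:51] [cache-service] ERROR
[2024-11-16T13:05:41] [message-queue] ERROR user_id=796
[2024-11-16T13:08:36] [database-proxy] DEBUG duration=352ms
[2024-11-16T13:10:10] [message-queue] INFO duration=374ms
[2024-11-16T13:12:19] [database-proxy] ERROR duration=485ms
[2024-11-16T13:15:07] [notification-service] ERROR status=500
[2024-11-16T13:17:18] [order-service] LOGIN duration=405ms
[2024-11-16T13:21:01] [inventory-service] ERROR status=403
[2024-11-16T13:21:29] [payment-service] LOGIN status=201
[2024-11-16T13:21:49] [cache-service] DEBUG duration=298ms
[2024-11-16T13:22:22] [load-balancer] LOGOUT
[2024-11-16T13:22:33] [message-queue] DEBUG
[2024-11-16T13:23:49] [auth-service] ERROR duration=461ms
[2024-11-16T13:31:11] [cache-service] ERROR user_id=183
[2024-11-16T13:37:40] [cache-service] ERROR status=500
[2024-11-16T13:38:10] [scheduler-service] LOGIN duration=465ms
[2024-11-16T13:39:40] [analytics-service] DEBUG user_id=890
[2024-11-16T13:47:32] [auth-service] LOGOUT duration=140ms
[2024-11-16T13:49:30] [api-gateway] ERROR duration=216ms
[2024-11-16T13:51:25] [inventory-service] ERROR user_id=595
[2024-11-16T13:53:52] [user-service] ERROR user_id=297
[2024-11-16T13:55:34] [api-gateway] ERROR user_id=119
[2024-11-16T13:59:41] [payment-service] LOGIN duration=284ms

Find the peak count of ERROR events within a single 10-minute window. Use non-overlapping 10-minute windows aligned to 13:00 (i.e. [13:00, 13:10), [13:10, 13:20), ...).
3

To find the burst window:

1. Divide the log period into non-overlapping 10-minute windows starting at 13:00
2. Count ERROR events in each window
3. Find the window with maximum count
4. Maximum events in a window: 3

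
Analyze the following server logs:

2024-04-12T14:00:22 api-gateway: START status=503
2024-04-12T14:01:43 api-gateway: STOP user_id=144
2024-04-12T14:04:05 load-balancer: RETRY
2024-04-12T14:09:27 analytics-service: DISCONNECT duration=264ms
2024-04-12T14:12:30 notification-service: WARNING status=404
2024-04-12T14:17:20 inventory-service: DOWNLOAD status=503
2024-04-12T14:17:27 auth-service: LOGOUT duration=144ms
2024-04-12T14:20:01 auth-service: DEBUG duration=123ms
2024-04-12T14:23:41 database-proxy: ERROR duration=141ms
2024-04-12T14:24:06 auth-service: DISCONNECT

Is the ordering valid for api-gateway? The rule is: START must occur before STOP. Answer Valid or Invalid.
Valid

To validate ordering:

1. Required order: START → STOP
2. Rule: START must occur before STOP
3. Check actual order of events for api-gateway
4. Result: Valid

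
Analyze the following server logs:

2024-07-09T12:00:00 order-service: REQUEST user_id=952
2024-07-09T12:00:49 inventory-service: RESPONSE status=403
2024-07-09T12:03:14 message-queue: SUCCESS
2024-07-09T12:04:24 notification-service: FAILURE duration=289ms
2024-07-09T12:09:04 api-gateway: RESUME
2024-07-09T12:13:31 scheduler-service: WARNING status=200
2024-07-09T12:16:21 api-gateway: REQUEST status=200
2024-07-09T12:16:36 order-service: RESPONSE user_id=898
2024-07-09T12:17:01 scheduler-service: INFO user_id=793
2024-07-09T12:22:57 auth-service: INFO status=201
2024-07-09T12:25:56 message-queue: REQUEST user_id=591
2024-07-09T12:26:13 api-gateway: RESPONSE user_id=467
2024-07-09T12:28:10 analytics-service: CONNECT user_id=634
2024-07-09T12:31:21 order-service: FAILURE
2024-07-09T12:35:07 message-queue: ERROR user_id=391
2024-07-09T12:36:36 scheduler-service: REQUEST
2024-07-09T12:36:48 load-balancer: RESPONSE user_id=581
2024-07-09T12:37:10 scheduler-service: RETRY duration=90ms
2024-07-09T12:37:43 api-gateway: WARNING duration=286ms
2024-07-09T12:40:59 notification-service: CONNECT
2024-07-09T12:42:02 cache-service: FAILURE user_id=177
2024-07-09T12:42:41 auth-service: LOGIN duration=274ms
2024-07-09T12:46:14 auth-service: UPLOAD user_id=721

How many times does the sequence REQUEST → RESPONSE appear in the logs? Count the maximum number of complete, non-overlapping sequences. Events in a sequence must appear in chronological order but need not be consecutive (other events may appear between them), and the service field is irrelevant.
4

To count sequences:

1. Look for pattern: REQUEST → RESPONSE
2. Greedily scan the log in chronological order, matching each sequence element in turn (ignoring service)
3. Each time the full pattern completes, increment the count and restart matching from the next event
4. Complete non-overlapping sequences found: 4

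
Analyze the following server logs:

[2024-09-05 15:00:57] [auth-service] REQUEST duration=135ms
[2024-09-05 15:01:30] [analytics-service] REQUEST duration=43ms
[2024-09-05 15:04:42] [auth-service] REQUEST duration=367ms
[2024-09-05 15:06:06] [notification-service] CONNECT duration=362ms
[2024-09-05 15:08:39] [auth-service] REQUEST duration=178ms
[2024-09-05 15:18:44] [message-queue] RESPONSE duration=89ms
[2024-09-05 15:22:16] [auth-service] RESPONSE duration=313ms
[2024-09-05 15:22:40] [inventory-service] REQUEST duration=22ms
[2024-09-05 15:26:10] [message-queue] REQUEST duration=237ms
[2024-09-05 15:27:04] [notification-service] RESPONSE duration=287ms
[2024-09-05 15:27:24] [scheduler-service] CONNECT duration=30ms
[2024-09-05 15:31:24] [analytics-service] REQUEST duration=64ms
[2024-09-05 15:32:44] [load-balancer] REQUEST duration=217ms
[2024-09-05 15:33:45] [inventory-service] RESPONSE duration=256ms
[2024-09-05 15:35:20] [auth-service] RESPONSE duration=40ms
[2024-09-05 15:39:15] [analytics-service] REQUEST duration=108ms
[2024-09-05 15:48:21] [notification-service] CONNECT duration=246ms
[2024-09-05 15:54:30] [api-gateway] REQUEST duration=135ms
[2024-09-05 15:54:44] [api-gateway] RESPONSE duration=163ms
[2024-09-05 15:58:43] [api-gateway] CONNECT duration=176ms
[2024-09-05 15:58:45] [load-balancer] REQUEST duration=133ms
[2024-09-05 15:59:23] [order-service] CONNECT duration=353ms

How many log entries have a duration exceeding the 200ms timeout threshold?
9

To count timeouts:

1. Threshold: 200ms
2. Extract duration from each log entry
3. Count entries where duration > 200
4. Timeout count: 9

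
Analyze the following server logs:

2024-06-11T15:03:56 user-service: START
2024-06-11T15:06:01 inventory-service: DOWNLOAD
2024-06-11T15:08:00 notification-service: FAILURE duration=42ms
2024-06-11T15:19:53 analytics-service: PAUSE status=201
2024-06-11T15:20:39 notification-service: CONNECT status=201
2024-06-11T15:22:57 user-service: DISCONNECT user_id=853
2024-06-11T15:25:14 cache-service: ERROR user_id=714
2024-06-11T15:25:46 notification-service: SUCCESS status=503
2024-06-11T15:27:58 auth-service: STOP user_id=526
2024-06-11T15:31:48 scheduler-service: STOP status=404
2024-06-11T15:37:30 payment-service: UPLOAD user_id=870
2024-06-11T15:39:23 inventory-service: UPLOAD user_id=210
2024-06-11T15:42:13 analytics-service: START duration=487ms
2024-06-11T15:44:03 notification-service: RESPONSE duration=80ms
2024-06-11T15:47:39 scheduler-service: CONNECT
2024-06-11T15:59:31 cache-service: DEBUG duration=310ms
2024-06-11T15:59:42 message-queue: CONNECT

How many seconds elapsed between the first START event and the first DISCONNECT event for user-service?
1141

To find the time between events:

1. Locate the first START event for user-service: 2024-06-11T15:03:56
2. Locate the first DISCONNECT event for user-service: 2024-06-11T15:22:57
3. Calculate the difference: 2024-06-11T15:22:57 - 2024-06-11T15:03:56 = 1141 seconds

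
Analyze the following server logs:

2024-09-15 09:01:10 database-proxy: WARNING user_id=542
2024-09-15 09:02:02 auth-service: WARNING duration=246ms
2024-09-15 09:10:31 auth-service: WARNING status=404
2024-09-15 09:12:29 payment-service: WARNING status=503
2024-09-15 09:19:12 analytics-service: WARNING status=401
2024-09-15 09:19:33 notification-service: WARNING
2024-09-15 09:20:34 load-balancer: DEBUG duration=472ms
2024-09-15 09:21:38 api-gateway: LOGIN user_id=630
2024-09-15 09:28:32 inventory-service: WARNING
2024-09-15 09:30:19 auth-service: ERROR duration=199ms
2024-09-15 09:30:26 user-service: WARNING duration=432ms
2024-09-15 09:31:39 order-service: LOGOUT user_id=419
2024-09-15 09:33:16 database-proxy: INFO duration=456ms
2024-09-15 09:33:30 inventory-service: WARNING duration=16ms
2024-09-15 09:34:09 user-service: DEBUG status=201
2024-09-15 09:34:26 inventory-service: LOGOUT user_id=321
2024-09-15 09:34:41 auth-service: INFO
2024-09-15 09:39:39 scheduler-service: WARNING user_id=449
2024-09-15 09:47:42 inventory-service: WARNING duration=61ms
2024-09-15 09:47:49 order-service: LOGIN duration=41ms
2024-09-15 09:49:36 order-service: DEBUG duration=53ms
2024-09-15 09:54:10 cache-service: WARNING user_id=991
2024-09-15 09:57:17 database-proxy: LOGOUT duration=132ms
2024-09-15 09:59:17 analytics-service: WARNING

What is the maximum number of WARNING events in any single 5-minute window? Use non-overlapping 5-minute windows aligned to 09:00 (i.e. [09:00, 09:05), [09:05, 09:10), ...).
2

To find the burst window:

1. Divide the log period into non-overlapping 5-minute windows starting at 09:00
2. Count WARNING events in each window
3. Find the window with maximum count
4. Maximum events in a window: 2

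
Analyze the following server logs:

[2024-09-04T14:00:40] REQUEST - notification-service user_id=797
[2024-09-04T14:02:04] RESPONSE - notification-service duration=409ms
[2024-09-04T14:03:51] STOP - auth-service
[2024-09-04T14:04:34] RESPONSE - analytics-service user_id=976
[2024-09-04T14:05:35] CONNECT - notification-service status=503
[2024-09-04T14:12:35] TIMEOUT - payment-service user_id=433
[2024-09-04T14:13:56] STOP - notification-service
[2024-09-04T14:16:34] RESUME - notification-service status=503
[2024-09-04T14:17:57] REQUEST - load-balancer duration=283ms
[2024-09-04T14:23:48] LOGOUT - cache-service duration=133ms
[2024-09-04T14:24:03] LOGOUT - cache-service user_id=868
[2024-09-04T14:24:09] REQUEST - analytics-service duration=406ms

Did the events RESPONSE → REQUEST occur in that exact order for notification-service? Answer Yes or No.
No

To verify sequence order:

1. Find all events in sequence RESPONSE → REQUEST for notification-service
2. Extract their timestamps
3. Check if timestamps are in ascending order
4. Result: No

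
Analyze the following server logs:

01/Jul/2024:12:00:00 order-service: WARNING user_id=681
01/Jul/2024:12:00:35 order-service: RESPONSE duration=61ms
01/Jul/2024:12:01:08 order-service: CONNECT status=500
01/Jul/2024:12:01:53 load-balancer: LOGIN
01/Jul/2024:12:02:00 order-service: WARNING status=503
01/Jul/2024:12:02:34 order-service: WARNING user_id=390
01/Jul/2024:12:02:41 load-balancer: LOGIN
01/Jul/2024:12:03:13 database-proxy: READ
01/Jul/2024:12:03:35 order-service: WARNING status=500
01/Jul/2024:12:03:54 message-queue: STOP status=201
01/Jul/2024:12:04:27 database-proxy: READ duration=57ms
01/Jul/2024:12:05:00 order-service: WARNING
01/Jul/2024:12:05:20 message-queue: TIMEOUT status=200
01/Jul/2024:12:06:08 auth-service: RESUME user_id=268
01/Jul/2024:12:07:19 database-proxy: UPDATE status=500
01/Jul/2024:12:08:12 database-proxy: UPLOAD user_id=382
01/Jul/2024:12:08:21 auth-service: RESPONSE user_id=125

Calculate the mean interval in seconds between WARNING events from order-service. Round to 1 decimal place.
75.0

To calculate average interval:

1. Find all WARNING events for order-service in order
2. Calculate time gaps between consecutive events
3. Compute mean of gaps: 300 / 4 = 75.0 seconds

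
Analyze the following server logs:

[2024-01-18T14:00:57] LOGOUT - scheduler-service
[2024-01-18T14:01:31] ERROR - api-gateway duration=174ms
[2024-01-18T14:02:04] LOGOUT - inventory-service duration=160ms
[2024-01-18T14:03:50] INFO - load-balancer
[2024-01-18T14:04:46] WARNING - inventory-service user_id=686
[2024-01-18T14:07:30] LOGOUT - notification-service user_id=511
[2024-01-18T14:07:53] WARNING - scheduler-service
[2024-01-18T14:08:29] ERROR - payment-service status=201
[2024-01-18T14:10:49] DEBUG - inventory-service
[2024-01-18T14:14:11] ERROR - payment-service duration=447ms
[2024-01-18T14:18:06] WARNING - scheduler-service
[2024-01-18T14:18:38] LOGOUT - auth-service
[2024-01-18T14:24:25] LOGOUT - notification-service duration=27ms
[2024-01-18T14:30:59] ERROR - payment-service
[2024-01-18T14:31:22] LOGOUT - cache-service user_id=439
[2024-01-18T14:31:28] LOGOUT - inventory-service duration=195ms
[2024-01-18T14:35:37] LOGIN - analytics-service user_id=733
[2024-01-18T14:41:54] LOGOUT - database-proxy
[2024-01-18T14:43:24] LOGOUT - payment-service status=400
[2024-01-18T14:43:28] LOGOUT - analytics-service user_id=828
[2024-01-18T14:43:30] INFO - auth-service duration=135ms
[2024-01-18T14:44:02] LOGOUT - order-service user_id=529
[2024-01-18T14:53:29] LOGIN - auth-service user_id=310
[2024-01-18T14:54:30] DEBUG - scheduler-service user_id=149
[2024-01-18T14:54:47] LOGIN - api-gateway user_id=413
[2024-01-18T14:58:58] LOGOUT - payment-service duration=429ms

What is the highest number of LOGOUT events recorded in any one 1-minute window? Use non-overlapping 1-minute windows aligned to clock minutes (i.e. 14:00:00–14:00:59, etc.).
2

To find the burst window:

1. Divide the log period into non-overlapping 1-minute windows starting at 14:00
2. Count LOGOUT events in each window
3. Find the window with maximum count
4. Maximum events in a window: 2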